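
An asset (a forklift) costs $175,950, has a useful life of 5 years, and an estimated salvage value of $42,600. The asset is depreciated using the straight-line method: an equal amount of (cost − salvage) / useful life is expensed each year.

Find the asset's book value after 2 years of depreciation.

Depreciable base = $175,950 − $42,600 = $133,350.
Annual expense = $133,350 / 5 = $26,670.
End of year 1: book value $149,280.
End of year 2: book value $122,610.

$122,610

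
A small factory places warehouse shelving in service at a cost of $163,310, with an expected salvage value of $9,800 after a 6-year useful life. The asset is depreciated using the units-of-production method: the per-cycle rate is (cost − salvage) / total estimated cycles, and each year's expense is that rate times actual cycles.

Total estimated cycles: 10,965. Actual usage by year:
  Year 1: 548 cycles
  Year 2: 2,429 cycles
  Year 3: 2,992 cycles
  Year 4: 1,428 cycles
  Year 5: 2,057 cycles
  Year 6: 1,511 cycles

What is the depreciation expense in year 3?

$41,888

Depreciable base = $163,310 − $9,800 = $153,510.
Rate = $153,510 / 10,965 cycles = $14 per cycle.
Year 1: 548 × $14 = $7,672. Book value $155,638.
Year 2: 2,429 × $14 = $34,006. Book value $121,632.
Year 3: 2,992 × $14 = $41,888. Book value $79,744.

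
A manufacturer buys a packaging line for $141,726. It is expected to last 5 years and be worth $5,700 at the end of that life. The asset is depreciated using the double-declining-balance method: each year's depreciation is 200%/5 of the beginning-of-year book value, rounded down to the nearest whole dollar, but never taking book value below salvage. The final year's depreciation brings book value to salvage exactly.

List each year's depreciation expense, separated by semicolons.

$56,690; $34,014; $20,408; $12,245; $12,669

Depreciable base = $141,726 − $5,700 = $136,026.
Year 1: ⌊$141,726 × 200%/5⌋ = $56,690. Book value $85,036.
Year 2: ⌊$85,036 × 200%/5⌋ = $34,014. Book value $51,022.
Year 3: ⌊$51,022 × 200%/5⌋ = $20,408. Book value $30,614.
Year 4: ⌊$30,614 × 200%/5⌋ = $12,245. Book value $18,369.
Year 5 (final): $18,369 − $5,700 = $12,669. Book value $5,700.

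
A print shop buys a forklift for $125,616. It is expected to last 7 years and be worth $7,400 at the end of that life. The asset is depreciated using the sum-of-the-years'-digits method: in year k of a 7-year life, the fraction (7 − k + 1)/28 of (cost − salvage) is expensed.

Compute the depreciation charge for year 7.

Depreciable base = $125,616 − $7,400 = $118,216.
Sum of the years' digits = 7+6+5+4+3+2+1 = 28.
Year 1: $118,216 × 7/28 = $29,554. Book value $96,062.
Year 2: $118,216 × 6/28 = $25,332. Book value $70,730.
Year 3: $118,216 × 5/28 = $21,110. Book value $49,620.
Year 4: $118,216 × 4/28 = $16,888. Book value $32,732.
Year 5: $118,216 × 3/28 = $12,666. Book value $20,066.
Year 6: $118,216 × 2/28 = $8,444. Book value $11,622.
Year 7: $118,216 × 1/28 = $4,222. Book value $7,400.

$4,222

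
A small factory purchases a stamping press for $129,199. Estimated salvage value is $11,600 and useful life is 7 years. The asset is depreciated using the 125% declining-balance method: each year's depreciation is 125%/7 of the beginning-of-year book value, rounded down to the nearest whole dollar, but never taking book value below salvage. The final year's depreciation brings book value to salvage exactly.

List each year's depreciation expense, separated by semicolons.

$23,071; $18,951; $15,567; $12,787; $10,504; $8,628; $28,091

Depreciable base = $129,199 − $11,600 = $117,599.
Year 1: ⌊$129,199 × 125%/7⌋ = $23,071. Book value $106,128.
Year 2: ⌊$106,128 × 125%/7⌋ = $18,951. Book value $87,177.
Year 3: ⌊$87,177 × 125%/7⌋ = $15,567. Book value $71,610.
Year 4: ⌊$71,610 × 125%/7⌋ = $12,787. Book value $58,823.
Year 5: ⌊$58,823 × 125%/7⌋ = $10,504. Book value $48,319.
Year 6: ⌊$48,319 × 125%/7⌋ = $8,628. Book value $39,691.
Year 7 (final): $39,691 − $11,600 = $28,091. Book value $11,600.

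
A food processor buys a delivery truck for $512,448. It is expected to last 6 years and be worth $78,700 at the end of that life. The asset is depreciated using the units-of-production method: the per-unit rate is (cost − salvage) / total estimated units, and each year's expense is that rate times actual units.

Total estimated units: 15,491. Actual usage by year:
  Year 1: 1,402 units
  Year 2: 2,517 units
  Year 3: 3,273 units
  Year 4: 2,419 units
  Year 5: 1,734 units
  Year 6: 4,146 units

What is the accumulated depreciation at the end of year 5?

Depreciable base = $512,448 − $78,700 = $433,748.
Rate = $433,748 / 15,491 units = $28 per unit.
Year 1: 1,402 × $28 = $39,256. Book value $473,192.
Year 2: 2,517 × $28 = $70,476. Book value $402,716.
Year 3: 3,273 × $28 = $91,644. Book value $311,072.
Year 4: 2,419 × $28 = $67,732. Book value $243,340.
Year 5: 1,734 × $28 = $48,552. Book value $194,788.
Accumulated through year 5 = $512,448 − $194,788 = $317,660.

$317,660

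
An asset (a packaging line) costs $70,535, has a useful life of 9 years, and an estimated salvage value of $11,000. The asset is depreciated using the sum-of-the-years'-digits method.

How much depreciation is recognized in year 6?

$5,292

Depreciable base = $70,535 − $11,000 = $59,535.
Sum of the years' digits = 9+8+7+6+5+4+3+2+1 = 45.
Year 1: $59,535 × 9/45 = $11,907. Book value $58,628.
Year 2: $59,535 × 8/45 = $10,584. Book value $48,044.
Year 3: $59,535 × 7/45 = $9,261. Book value $38,783.
Year 4: $59,535 × 6/45 = $7,938. Book value $30,845.
Year 5: $59,535 × 5/45 = $6,615. Book value $24,230.
Year 6: $59,535 × 4/45 = $5,292. Book value $18,938.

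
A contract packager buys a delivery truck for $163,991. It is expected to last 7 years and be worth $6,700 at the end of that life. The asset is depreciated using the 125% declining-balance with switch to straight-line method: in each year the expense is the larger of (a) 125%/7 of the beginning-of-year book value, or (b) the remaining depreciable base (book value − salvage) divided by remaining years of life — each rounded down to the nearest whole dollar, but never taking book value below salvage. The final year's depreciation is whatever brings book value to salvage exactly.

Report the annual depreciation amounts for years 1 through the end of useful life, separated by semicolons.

$29,284; $24,054; $20,790; $20,790; $20,791; $20,791; $20,791

Depreciable base = $163,991 − $6,700 = $157,291.
Year 1: DB = ⌊$163,991 × 125%/7⌋ = $29,284; SL = ⌊$157,291/7⌋ = $22,470 → take DB $29,284. Book value $134,707.
Year 2: DB = ⌊$134,707 × 125%/7⌋ = $24,054; SL = ⌊$128,007/6⌋ = $21,334 → take DB $24,054. Book value $110,653.
Year 3: DB = ⌊$110,653 × 125%/7⌋ = $19,759; SL = ⌊$103,953/5⌋ = $20,790 → take SL $20,790. Book value $89,863.
Year 4: DB = ⌊$89,863 × 125%/7⌋ = $16,046; SL = ⌊$83,163/4⌋ = $20,790 → take SL $20,790. Book value $69,073.
Year 5: DB = ⌊$69,073 × 125%/7⌋ = $12,334; SL = ⌊$62,373/3⌋ = $20,791 → take SL $20,791. Book value $48,282.
Year 6: DB = ⌊$48,282 × 125%/7⌋ = $8,621; SL = ⌊$41,582/2⌋ = $20,791 → take SL $20,791. Book value $27,491.
Year 7 (final): $27,491 − $6,700 = $20,791. Book value $6,700.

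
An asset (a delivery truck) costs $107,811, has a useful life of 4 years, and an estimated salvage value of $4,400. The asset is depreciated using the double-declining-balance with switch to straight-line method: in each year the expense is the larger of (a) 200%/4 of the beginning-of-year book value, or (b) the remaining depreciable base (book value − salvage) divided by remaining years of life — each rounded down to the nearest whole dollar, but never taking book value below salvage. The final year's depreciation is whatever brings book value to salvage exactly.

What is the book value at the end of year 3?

$13,477

Depreciable base = $107,811 − $4,400 = $103,411.
Year 1: DB = ⌊$107,811 × 200%/4⌋ = $53,905; SL = ⌊$103,411/4⌋ = $25,852 → take DB $53,905. Book value $53,906.
Year 2: DB = ⌊$53,906 × 200%/4⌋ = $26,953; SL = ⌊$49,506/3⌋ = $16,502 → take DB $26,953. Book value $26,953.
Year 3: DB = ⌊$26,953 × 200%/4⌋ = $13,476; SL = ⌊$22,553/2⌋ = $11,276 → take DB $13,476. Book value $13,477.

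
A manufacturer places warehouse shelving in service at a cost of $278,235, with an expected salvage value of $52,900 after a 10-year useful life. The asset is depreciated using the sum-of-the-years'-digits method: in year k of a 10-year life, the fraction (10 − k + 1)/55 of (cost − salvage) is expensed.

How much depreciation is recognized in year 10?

$4,097

Depreciable base = $278,235 − $52,900 = $225,335.
Sum of the years' digits = 10+9+8+7+6+5+4+3+2+1 = 55.
Year 1: $225,335 × 10/55 = $40,970. Book value $237,265.
Year 2: $225,335 × 9/55 = $36,873. Book value $200,392.
Year 3: $225,335 × 8/55 = $32,776. Book value $167,616.
Year 4: $225,335 × 7/55 = $28,679. Book value $138,937.
Year 5: $225,335 × 6/55 = $24,582. Book value $114,355.
Year 6: $225,335 × 5/55 = $20,485. Book value $93,870.
Year 7: $225,335 × 4/55 = $16,388. Book value $77,482.
Year 8: $225,335 × 3/55 = $12,291. Book value $65,191.
Year 9: $225,335 × 2/55 = $8,194. Book value $56,997.
Year 10: $225,335 × 1/55 = $4,097. Book value $52,900.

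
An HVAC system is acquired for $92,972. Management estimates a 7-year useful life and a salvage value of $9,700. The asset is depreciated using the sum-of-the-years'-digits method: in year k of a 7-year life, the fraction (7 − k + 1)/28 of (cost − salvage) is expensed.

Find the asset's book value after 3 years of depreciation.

$39,440

Depreciable base = $92,972 − $9,700 = $83,272.
Sum of the years' digits = 7+6+5+4+3+2+1 = 28.
Year 1: $83,272 × 7/28 = $20,818. Book value $72,154.
Year 2: $83,272 × 6/28 = $17,844. Book value $54,310.
Year 3: $83,272 × 5/28 = $14,870. Book value $39,440.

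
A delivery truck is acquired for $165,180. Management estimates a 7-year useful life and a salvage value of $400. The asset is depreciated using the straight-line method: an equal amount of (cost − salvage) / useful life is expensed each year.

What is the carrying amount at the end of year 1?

Depreciable base = $165,180 − $400 = $164,780.
Annual expense = $164,780 / 7 = $23,540.
End of year 1: book value $141,640.

$141,640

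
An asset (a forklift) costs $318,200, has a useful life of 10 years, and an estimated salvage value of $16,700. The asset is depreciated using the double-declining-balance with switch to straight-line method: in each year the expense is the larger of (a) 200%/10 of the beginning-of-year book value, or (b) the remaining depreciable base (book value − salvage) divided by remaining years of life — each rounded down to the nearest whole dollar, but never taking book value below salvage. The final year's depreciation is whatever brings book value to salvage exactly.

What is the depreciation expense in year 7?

Depreciable base = $318,200 − $16,700 = $301,500.
Year 1: DB = ⌊$318,200 × 200%/10⌋ = $63,640; SL = ⌊$301,500/10⌋ = $30,150 → take DB $63,640. Book value $254,560.
Year 2: DB = ⌊$254,560 × 200%/10⌋ = $50,912; SL = ⌊$237,860/9⌋ = $26,428 → take DB $50,912. Book value $203,648.
Year 3: DB = ⌊$203,648 × 200%/10⌋ = $40,729; SL = ⌊$186,948/8⌋ = $23,368 → take DB $40,729. Book value $162,919.
Year 4: DB = ⌊$162,919 × 200%/10⌋ = $32,583; SL = ⌊$146,219/7⌋ = $20,888 → take DB $32,583. Book value $130,336.
Year 5: DB = ⌊$130,336 × 200%/10⌋ = $26,067; SL = ⌊$113,636/6⌋ = $18,939 → take DB $26,067. Book value $104,269.
Year 6: DB = ⌊$104,269 × 200%/10⌋ = $20,853; SL = ⌊$87,569/5⌋ = $17,513 → take DB $20,853. Book value $83,416.
Year 7: DB = ⌊$83,416 × 200%/10⌋ = $16,683; SL = ⌊$66,716/4⌋ = $16,679 → take DB $16,683. Book value $66,733.

$16,683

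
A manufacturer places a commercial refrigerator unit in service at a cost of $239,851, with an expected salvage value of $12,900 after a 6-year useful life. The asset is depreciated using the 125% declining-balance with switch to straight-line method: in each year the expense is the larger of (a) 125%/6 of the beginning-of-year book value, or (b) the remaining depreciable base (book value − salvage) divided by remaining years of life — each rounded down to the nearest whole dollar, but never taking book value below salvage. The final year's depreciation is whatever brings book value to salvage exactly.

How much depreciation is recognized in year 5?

$34,356

Depreciable base = $239,851 − $12,900 = $226,951.
Year 1: DB = ⌊$239,851 × 125%/6⌋ = $49,968; SL = ⌊$226,951/6⌋ = $37,825 → take DB $49,968. Book value $189,883.
Year 2: DB = ⌊$189,883 × 125%/6⌋ = $39,558; SL = ⌊$176,983/5⌋ = $35,396 → take DB $39,558. Book value $150,325.
Year 3: DB = ⌊$150,325 × 125%/6⌋ = $31,317; SL = ⌊$137,425/4⌋ = $34,356 → take SL $34,356. Book value $115,969.
Year 4: DB = ⌊$115,969 × 125%/6⌋ = $24,160; SL = ⌊$103,069/3⌋ = $34,356 → take SL $34,356. Book value $81,613.
Year 5: DB = ⌊$81,613 × 125%/6⌋ = $17,002; SL = ⌊$68,713/2⌋ = $34,356 → take SL $34,356. Book value $47,257.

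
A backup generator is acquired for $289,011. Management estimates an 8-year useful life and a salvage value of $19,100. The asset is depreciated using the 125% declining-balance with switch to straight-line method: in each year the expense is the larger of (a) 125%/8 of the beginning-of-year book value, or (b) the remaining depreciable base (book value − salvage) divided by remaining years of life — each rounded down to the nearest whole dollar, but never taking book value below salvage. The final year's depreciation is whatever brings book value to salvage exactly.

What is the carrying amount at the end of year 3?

Depreciable base = $289,011 − $19,100 = $269,911.
Year 1: DB = ⌊$289,011 × 125%/8⌋ = $45,157; SL = ⌊$269,911/8⌋ = $33,738 → take DB $45,157. Book value $243,854.
Year 2: DB = ⌊$243,854 × 125%/8⌋ = $38,102; SL = ⌊$224,754/7⌋ = $32,107 → take DB $38,102. Book value $205,752.
Year 3: DB = ⌊$205,752 × 125%/8⌋ = $32,148; SL = ⌊$186,652/6⌋ = $31,108 → take DB $32,148. Book value $173,604.

$173,604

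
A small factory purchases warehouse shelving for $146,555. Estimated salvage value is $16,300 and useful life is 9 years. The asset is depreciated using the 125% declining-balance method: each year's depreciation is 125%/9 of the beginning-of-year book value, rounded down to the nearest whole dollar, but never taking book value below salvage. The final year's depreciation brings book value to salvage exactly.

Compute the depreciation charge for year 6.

$9,637

Depreciable base = $146,555 − $16,300 = $130,255.
Year 1: ⌊$146,555 × 125%/9⌋ = $20,354. Book value $126,201.
Year 2: ⌊$126,201 × 125%/9⌋ = $17,527. Book value $108,674.
Year 3: ⌊$108,674 × 125%/9⌋ = $15,093. Book value $93,581.
Year 4: ⌊$93,581 × 125%/9⌋ = $12,997. Book value $80,584.
Year 5: ⌊$80,584 × 125%/9⌋ = $11,192. Book value $69,392.
Year 6: ⌊$69,392 × 125%/9⌋ = $9,637. Book value $59,755.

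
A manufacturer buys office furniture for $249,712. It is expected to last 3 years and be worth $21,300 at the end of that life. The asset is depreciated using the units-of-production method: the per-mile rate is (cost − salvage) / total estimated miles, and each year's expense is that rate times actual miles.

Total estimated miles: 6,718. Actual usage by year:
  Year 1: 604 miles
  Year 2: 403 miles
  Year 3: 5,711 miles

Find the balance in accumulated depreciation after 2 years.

Depreciable base = $249,712 − $21,300 = $228,412.
Rate = $228,412 / 6,718 miles = $34 per mile.
Year 1: 604 × $34 = $20,536. Book value $229,176.
Year 2: 403 × $34 = $13,702. Book value $215,474.
Accumulated through year 2 = $249,712 − $215,474 = $34,238.

$34,238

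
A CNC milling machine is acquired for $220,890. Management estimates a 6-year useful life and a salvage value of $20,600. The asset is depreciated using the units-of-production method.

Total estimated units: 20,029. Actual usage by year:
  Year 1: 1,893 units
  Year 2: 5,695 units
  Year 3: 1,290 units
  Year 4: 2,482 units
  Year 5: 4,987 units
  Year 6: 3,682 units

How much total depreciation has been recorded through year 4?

$113,600

Depreciable base = $220,890 − $20,600 = $200,290.
Rate = $200,290 / 20,029 units = $10 per unit.
Year 1: 1,893 × $10 = $18,930. Book value $201,960.
Year 2: 5,695 × $10 = $56,950. Book value $145,010.
Year 3: 1,290 × $10 = $12,900. Book value $132,110.
Year 4: 2,482 × $10 = $24,820. Book value $107,290.
Accumulated through year 4 = $220,890 − $107,290 = $113,600.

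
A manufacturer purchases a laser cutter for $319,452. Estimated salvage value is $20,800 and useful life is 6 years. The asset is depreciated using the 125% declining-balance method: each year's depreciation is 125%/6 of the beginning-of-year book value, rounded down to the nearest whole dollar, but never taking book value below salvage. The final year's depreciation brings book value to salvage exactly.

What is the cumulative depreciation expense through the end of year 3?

$160,950

Depreciable base = $319,452 − $20,800 = $298,652.
Year 1: ⌊$319,452 × 125%/6⌋ = $66,552. Book value $252,900.
Year 2: ⌊$252,900 × 125%/6⌋ = $52,687. Book value $200,213.
Year 3: ⌊$200,213 × 125%/6⌋ = $41,711. Book value $158,502.
Accumulated through year 3 = $319,452 − $158,502 = $160,950.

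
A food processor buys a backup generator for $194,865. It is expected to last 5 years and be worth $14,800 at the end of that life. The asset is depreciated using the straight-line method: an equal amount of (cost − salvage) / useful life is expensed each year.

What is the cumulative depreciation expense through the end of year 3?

$108,039

Depreciable base = $194,865 − $14,800 = $180,065.
Annual expense = $180,065 / 5 = $36,013.
End of year 1: book value $158,852.
End of year 2: book value $122,839.
End of year 3: book value $86,826.
Accumulated through year 3 = $194,865 − $86,826 = $108,039.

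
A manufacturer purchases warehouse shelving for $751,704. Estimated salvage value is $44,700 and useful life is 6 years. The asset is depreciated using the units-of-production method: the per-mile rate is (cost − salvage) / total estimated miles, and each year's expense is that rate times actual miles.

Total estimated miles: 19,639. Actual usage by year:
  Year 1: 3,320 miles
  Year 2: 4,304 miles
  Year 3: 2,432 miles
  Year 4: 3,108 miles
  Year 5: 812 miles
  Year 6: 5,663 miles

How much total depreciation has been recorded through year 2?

$274,464

Depreciable base = $751,704 − $44,700 = $707,004.
Rate = $707,004 / 19,639 miles = $36 per mile.
Year 1: 3,320 × $36 = $119,520. Book value $632,184.
Year 2: 4,304 × $36 = $154,944. Book value $477,240.
Accumulated through year 2 = $751,704 − $477,240 = $274,464.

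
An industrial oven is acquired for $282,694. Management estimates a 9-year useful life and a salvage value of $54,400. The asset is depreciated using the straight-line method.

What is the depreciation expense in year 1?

Depreciable base = $282,694 − $54,400 = $228,294.
Annual expense = $228,294 / 9 = $25,366.

$25,366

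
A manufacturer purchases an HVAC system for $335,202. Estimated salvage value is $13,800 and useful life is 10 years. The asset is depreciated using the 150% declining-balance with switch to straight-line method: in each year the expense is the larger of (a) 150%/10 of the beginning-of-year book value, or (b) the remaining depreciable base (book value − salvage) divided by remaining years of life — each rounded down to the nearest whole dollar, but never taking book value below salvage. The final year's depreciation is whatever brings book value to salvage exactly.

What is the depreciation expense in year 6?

$26,863

Depreciable base = $335,202 − $13,800 = $321,402.
Year 1: DB = ⌊$335,202 × 150%/10⌋ = $50,280; SL = ⌊$321,402/10⌋ = $32,140 → take DB $50,280. Book value $284,922.
Year 2: DB = ⌊$284,922 × 150%/10⌋ = $42,738; SL = ⌊$271,122/9⌋ = $30,124 → take DB $42,738. Book value $242,184.
Year 3: DB = ⌊$242,184 × 150%/10⌋ = $36,327; SL = ⌊$228,384/8⌋ = $28,548 → take DB $36,327. Book value $205,857.
Year 4: DB = ⌊$205,857 × 150%/10⌋ = $30,878; SL = ⌊$192,057/7⌋ = $27,436 → take DB $30,878. Book value $174,979.
Year 5: DB = ⌊$174,979 × 150%/10⌋ = $26,246; SL = ⌊$161,179/6⌋ = $26,863 → take SL $26,863. Book value $148,116.
Year 6: DB = ⌊$148,116 × 150%/10⌋ = $22,217; SL = ⌊$134,316/5⌋ = $26,863 → take SL $26,863. Book value $121,253.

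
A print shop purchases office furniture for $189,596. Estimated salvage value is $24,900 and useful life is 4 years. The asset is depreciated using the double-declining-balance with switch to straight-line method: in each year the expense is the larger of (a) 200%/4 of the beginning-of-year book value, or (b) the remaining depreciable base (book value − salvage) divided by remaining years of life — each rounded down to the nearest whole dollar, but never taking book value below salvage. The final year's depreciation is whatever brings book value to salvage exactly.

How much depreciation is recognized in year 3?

Depreciable base = $189,596 − $24,900 = $164,696.
Year 1: DB = ⌊$189,596 × 200%/4⌋ = $94,798; SL = ⌊$164,696/4⌋ = $41,174 → take DB $94,798. Book value $94,798.
Year 2: DB = ⌊$94,798 × 200%/4⌋ = $47,399; SL = ⌊$69,898/3⌋ = $23,299 → take DB $47,399. Book value $47,399.
Year 3: DB = ⌊$47,399 × 200%/4⌋ = $23,699; SL = ⌊$22,499/2⌋ = $11,249 → take DB $23,699, capped at $22,499. Book value $24,900.

$22,499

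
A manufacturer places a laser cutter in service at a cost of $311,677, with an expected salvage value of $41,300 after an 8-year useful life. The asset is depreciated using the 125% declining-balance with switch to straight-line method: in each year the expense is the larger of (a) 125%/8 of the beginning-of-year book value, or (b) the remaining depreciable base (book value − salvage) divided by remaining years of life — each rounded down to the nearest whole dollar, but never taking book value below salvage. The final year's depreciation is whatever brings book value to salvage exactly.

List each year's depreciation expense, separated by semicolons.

$48,699; $41,090; $34,670; $29,252; $29,166; $29,166; $29,167; $29,167

Depreciable base = $311,677 − $41,300 = $270,377.
Year 1: DB = ⌊$311,677 × 125%/8⌋ = $48,699; SL = ⌊$270,377/8⌋ = $33,797 → take DB $48,699. Book value $262,978.
Year 2: DB = ⌊$262,978 × 125%/8⌋ = $41,090; SL = ⌊$221,678/7⌋ = $31,668 → take DB $41,090. Book value $221,888.
Year 3: DB = ⌊$221,888 × 125%/8⌋ = $34,670; SL = ⌊$180,588/6⌋ = $30,098 → take DB $34,670. Book value $187,218.
Year 4: DB = ⌊$187,218 × 125%/8⌋ = $29,252; SL = ⌊$145,918/5⌋ = $29,183 → take DB $29,252. Book value $157,966.
Year 5: DB = ⌊$157,966 × 125%/8⌋ = $24,682; SL = ⌊$116,666/4⌋ = $29,166 → take SL $29,166. Book value $128,800.
Year 6: DB = ⌊$128,800 × 125%/8⌋ = $20,125; SL = ⌊$87,500/3⌋ = $29,166 → take SL $29,166. Book value $99,634.
Year 7: DB = ⌊$99,634 × 125%/8⌋ = $15,567; SL = ⌊$58,334/2⌋ = $29,167 → take SL $29,167. Book value $70,467.
Year 8 (final): $70,467 − $41,300 = $29,167. Book value $41,300.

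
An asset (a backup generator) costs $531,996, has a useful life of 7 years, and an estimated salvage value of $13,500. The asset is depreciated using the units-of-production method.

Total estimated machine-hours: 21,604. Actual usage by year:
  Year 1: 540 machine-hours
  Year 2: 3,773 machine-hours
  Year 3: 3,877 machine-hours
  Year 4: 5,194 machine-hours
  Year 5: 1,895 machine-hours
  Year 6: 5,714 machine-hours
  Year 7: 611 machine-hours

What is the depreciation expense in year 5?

Depreciable base = $531,996 − $13,500 = $518,496.
Rate = $518,496 / 21,604 machine-hours = $24 per machine-hour.
Year 1: 540 × $24 = $12,960. Book value $519,036.
Year 2: 3,773 × $24 = $90,552. Book value $428,484.
Year 3: 3,877 × $24 = $93,048. Book value $335,436.
Year 4: 5,194 × $24 = $124,656. Book value $210,780.
Year 5: 1,895 × $24 = $45,480. Book value $165,300.

$45,480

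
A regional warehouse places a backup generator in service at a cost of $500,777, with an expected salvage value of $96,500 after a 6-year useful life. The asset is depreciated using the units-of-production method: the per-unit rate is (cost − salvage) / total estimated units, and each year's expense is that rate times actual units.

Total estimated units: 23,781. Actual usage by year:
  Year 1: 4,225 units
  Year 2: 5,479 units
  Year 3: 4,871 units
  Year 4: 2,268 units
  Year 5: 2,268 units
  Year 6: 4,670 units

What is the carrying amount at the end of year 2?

$335,809

Depreciable base = $500,777 − $96,500 = $404,277.
Rate = $404,277 / 23,781 units = $17 per unit.
Year 1: 4,225 × $17 = $71,825. Book value $428,952.
Year 2: 5,479 × $17 = $93,143. Book value $335,809.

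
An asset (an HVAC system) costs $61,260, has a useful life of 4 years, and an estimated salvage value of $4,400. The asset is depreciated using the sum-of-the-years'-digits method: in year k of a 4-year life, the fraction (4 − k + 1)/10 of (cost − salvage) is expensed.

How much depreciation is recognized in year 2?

$17,058

Depreciable base = $61,260 − $4,400 = $56,860.
Sum of the years' digits = 4+3+2+1 = 10.
Year 1: $56,860 × 4/10 = $22,744. Book value $38,516.
Year 2: $56,860 × 3/10 = $17,058. Book value $21,458.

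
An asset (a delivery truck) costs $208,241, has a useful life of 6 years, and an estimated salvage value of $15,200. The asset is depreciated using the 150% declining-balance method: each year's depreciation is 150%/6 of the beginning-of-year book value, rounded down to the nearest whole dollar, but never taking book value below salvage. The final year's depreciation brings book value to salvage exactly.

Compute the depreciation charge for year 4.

Depreciable base = $208,241 − $15,200 = $193,041.
Year 1: ⌊$208,241 × 150%/6⌋ = $52,060. Book value $156,181.
Year 2: ⌊$156,181 × 150%/6⌋ = $39,045. Book value $117,136.
Year 3: ⌊$117,136 × 150%/6⌋ = $29,284. Book value $87,852.
Year 4: ⌊$87,852 × 150%/6⌋ = $21,963. Book value $65,889.

$21,963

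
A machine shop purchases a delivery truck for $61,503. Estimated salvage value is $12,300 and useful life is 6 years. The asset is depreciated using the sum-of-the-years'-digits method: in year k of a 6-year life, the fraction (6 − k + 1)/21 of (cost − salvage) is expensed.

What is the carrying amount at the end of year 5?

Depreciable base = $61,503 − $12,300 = $49,203.
Sum of the years' digits = 6+5+4+3+2+1 = 21.
Year 1: $49,203 × 6/21 = $14,058. Book value $47,445.
Year 2: $49,203 × 5/21 = $11,715. Book value $35,730.
Year 3: $49,203 × 4/21 = $9,372. Book value $26,358.
Year 4: $49,203 × 3/21 = $7,029. Book value $19,329.
Year 5: $49,203 × 2/21 = $4,686. Book value $14,643.

$14,643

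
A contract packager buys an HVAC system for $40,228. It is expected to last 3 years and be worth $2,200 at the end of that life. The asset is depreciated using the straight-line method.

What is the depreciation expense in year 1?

$12,676

Depreciable base = $40,228 − $2,200 = $38,028.
Annual expense = $38,028 / 3 = $12,676.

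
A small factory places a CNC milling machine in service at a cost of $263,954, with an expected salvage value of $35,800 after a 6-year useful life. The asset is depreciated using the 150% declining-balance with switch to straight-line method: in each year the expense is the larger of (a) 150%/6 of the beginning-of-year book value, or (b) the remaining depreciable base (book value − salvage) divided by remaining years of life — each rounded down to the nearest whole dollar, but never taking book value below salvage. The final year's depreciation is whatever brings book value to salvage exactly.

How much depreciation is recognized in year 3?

$37,118

Depreciable base = $263,954 − $35,800 = $228,154.
Year 1: DB = ⌊$263,954 × 150%/6⌋ = $65,988; SL = ⌊$228,154/6⌋ = $38,025 → take DB $65,988. Book value $197,966.
Year 2: DB = ⌊$197,966 × 150%/6⌋ = $49,491; SL = ⌊$162,166/5⌋ = $32,433 → take DB $49,491. Book value $148,475.
Year 3: DB = ⌊$148,475 × 150%/6⌋ = $37,118; SL = ⌊$112,675/4⌋ = $28,168 → take DB $37,118. Book value $111,357.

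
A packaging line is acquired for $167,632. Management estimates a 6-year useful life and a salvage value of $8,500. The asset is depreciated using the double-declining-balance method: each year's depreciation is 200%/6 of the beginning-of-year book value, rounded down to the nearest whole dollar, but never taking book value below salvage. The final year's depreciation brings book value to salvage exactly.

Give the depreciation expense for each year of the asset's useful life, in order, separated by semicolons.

Depreciable base = $167,632 − $8,500 = $159,132.
Year 1: ⌊$167,632 × 200%/6⌋ = $55,877. Book value $111,755.
Year 2: ⌊$111,755 × 200%/6⌋ = $37,251. Book value $74,504.
Year 3: ⌊$74,504 × 200%/6⌋ = $24,834. Book value $49,670.
Year 4: ⌊$49,670 × 200%/6⌋ = $16,556. Book value $33,114.
Year 5: ⌊$33,114 × 200%/6⌋ = $11,038. Book value $22,076.
Year 6 (final): $22,076 − $8,500 = $13,576. Book value $8,500.

$55,877; $37,251; $24,834; $16,556; $11,038; $13,576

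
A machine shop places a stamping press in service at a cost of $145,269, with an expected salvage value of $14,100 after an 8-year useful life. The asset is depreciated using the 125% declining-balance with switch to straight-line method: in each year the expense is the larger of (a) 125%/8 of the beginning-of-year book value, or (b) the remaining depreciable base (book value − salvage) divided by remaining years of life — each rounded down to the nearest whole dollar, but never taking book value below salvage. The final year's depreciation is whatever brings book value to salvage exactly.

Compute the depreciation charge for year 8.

$14,633

Depreciable base = $145,269 − $14,100 = $131,169.
Year 1: DB = ⌊$145,269 × 125%/8⌋ = $22,698; SL = ⌊$131,169/8⌋ = $16,396 → take DB $22,698. Book value $122,571.
Year 2: DB = ⌊$122,571 × 125%/8⌋ = $19,151; SL = ⌊$108,471/7⌋ = $15,495 → take DB $19,151. Book value $103,420.
Year 3: DB = ⌊$103,420 × 125%/8⌋ = $16,159; SL = ⌊$89,320/6⌋ = $14,886 → take DB $16,159. Book value $87,261.
Year 4: DB = ⌊$87,261 × 125%/8⌋ = $13,634; SL = ⌊$73,161/5⌋ = $14,632 → take SL $14,632. Book value $72,629.
Year 5: DB = ⌊$72,629 × 125%/8⌋ = $11,348; SL = ⌊$58,529/4⌋ = $14,632 → take SL $14,632. Book value $57,997.
Year 6: DB = ⌊$57,997 × 125%/8⌋ = $9,062; SL = ⌊$43,897/3⌋ = $14,632 → take SL $14,632. Book value $43,365.
Year 7: DB = ⌊$43,365 × 125%/8⌋ = $6,775; SL = ⌊$29,265/2⌋ = $14,632 → take SL $14,632. Book value $28,733.
Year 8 (final): $28,733 − $14,100 = $14,633. Book value $14,100.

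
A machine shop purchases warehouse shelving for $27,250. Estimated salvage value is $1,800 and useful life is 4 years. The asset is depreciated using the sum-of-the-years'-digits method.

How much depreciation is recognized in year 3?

Depreciable base = $27,250 − $1,800 = $25,450.
Sum of the years' digits = 4+3+2+1 = 10.
Year 1: $25,450 × 4/10 = $10,180. Book value $17,070.
Year 2: $25,450 × 3/10 = $7,635. Book value $9,435.
Year 3: $25,450 × 2/10 = $5,090. Book value $4,345.

$5,090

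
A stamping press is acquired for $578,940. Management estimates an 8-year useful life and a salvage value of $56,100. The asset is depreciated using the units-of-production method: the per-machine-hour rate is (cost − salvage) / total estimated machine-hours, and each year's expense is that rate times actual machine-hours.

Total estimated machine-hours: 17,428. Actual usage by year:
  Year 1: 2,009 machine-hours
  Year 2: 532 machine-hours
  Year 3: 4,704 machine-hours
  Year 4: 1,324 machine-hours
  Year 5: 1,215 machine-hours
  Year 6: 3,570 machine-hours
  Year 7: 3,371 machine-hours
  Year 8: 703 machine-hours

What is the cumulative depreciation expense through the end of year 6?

Depreciable base = $578,940 − $56,100 = $522,840.
Rate = $522,840 / 17,428 machine-hours = $30 per machine-hour.
Year 1: 2,009 × $30 = $60,270. Book value $518,670.
Year 2: 532 × $30 = $15,960. Book value $502,710.
Year 3: 4,704 × $30 = $141,120. Book value $361,590.
Year 4: 1,324 × $30 = $39,720. Book value $321,870.
Year 5: 1,215 × $30 = $36,450. Book value $285,420.
Year 6: 3,570 × $30 = $107,100. Book value $178,320.
Accumulated through year 6 = $578,940 − $178,320 = $400,620.

$400,620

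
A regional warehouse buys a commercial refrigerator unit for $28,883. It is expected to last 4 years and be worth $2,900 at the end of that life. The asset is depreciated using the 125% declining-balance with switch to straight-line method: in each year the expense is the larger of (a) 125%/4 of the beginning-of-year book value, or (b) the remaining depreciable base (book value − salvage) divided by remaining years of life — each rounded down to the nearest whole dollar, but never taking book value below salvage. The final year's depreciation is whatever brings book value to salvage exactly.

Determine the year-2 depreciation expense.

Depreciable base = $28,883 − $2,900 = $25,983.
Year 1: DB = ⌊$28,883 × 125%/4⌋ = $9,025; SL = ⌊$25,983/4⌋ = $6,495 → take DB $9,025. Book value $19,858.
Year 2: DB = ⌊$19,858 × 125%/4⌋ = $6,205; SL = ⌊$16,958/3⌋ = $5,652 → take DB $6,205. Book value $13,653.

$6,205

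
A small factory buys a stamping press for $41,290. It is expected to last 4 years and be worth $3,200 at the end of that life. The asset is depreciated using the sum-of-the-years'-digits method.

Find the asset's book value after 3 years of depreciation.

$7,009

Depreciable base = $41,290 − $3,200 = $38,090.
Sum of the years' digits = 4+3+2+1 = 10.
Year 1: $38,090 × 4/10 = $15,236. Book value $26,054.
Year 2: $38,090 × 3/10 = $11,427. Book value $14,627.
Year 3: $38,090 × 2/10 = $7,618. Book value $7,009.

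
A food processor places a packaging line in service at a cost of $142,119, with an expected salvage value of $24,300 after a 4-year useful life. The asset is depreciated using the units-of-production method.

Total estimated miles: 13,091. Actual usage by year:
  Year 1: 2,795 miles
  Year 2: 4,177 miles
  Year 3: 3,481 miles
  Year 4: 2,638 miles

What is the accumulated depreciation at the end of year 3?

$94,077

Depreciable base = $142,119 − $24,300 = $117,819.
Rate = $117,819 / 13,091 miles = $9 per mile.
Year 1: 2,795 × $9 = $25,155. Book value $116,964.
Year 2: 4,177 × $9 = $37,593. Book value $79,371.
Year 3: 3,481 × $9 = $31,329. Book value $48,042.
Accumulated through year 3 = $142,119 − $48,042 = $94,077.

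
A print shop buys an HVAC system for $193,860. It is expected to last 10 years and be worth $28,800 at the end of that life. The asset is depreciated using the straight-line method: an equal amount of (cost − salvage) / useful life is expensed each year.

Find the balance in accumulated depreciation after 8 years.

Depreciable base = $193,860 − $28,800 = $165,060.
Annual expense = $165,060 / 10 = $16,506.
End of year 1: book value $177,354.
End of year 2: book value $160,848.
End of year 3: book value $144,342.
End of year 4: book value $127,836.
End of year 5: book value $111,330.
End of year 6: book value $94,824.
End of year 7: book value $78,318.
End of year 8: book value $61,812.
Accumulated through year 8 = $193,860 − $61,812 = $132,048.

$132,048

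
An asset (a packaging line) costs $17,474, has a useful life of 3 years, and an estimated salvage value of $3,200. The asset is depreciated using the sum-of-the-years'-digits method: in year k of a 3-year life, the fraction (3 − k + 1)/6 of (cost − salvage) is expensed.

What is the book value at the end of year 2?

$5,579

Depreciable base = $17,474 − $3,200 = $14,274.
Sum of the years' digits = 3+2+1 = 6.
Year 1: $14,274 × 3/6 = $7,137. Book value $10,337.
Year 2: $14,274 × 2/6 = $4,758. Book value $5,579.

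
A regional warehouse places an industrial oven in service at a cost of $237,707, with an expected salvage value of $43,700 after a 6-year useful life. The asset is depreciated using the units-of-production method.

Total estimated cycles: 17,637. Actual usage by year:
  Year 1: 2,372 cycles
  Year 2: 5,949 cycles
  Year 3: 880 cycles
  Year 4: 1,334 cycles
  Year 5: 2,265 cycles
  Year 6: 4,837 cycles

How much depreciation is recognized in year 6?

$53,207

Depreciable base = $237,707 − $43,700 = $194,007.
Rate = $194,007 / 17,637 cycles = $11 per cycle.
Year 1: 2,372 × $11 = $26,092. Book value $211,615.
Year 2: 5,949 × $11 = $65,439. Book value $146,176.
Year 3: 880 × $11 = $9,680. Book value $136,496.
Year 4: 1,334 × $11 = $14,674. Book value $121,822.
Year 5: 2,265 × $11 = $24,915. Book value $96,907.
Year 6: 4,837 × $11 = $53,207. Book value $43,700.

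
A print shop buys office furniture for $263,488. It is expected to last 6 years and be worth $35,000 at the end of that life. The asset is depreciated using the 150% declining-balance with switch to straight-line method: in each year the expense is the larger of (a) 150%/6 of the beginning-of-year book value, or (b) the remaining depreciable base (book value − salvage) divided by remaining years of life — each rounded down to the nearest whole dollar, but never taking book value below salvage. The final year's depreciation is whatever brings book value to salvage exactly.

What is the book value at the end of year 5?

$59,185

Depreciable base = $263,488 − $35,000 = $228,488.
Year 1: DB = ⌊$263,488 × 150%/6⌋ = $65,872; SL = ⌊$228,488/6⌋ = $38,081 → take DB $65,872. Book value $197,616.
Year 2: DB = ⌊$197,616 × 150%/6⌋ = $49,404; SL = ⌊$162,616/5⌋ = $32,523 → take DB $49,404. Book value $148,212.
Year 3: DB = ⌊$148,212 × 150%/6⌋ = $37,053; SL = ⌊$113,212/4⌋ = $28,303 → take DB $37,053. Book value $111,159.
Year 4: DB = ⌊$111,159 × 150%/6⌋ = $27,789; SL = ⌊$76,159/3⌋ = $25,386 → take DB $27,789. Book value $83,370.
Year 5: DB = ⌊$83,370 × 150%/6⌋ = $20,842; SL = ⌊$48,370/2⌋ = $24,185 → take SL $24,185. Book value $59,185.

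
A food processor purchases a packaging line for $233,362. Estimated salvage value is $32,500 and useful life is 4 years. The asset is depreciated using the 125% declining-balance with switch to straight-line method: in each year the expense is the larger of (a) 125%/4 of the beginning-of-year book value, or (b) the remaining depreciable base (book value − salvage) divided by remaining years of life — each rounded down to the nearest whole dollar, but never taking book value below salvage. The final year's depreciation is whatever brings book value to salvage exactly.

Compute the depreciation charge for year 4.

$38,901

Depreciable base = $233,362 − $32,500 = $200,862.
Year 1: DB = ⌊$233,362 × 125%/4⌋ = $72,925; SL = ⌊$200,862/4⌋ = $50,215 → take DB $72,925. Book value $160,437.
Year 2: DB = ⌊$160,437 × 125%/4⌋ = $50,136; SL = ⌊$127,937/3⌋ = $42,645 → take DB $50,136. Book value $110,301.
Year 3: DB = ⌊$110,301 × 125%/4⌋ = $34,469; SL = ⌊$77,801/2⌋ = $38,900 → take SL $38,900. Book value $71,401.
Year 4 (final): $71,401 − $32,500 = $38,901. Book value $32,500.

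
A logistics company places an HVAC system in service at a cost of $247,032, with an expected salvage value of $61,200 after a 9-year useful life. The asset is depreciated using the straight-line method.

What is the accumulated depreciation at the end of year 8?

$165,184

Depreciable base = $247,032 − $61,200 = $185,832.
Annual expense = $185,832 / 9 = $20,648.
End of year 1: book value $226,384.
End of year 2: book value $205,736.
End of year 3: book value $185,088.
End of year 4: book value $164,440.
End of year 5: book value $143,792.
End of year 6: book value $123,144.
End of year 7: book value $102,496.
End of year 8: book value $81,848.
Accumulated through year 8 = $247,032 − $81,848 = $165,184.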